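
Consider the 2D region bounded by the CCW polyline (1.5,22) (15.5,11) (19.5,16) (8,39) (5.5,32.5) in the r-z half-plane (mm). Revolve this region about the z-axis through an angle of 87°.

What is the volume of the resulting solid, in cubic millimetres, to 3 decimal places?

Volume = 3585.977 mm³

Profile (r,z), 5 vertices: (1.5,22) (15.5,11) (19.5,16) (8,39) (5.5,32.5)
edge 0: (1.5,22)→(15.5,11)  cross = 1.5·11 − 15.5·22 = -324.5000; (r_i+r_j)·cross = 17·-324.5000 = -5516.5000
edge 1: (15.5,11)→(19.5,16)  cross = 15.5·16 − 19.5·11 = 33.5000; (r_i+r_j)·cross = 35·33.5000 = 1172.5000
edge 2: (19.5,16)→(8,39)  cross = 19.5·39 − 8·16 = 632.5000; (r_i+r_j)·cross = 27.5·632.5000 = 17393.7500
edge 3: (8,39)→(5.5,32.5)  cross = 8·32.5 − 5.5·39 = 45.5000; (r_i+r_j)·cross = 13.5·45.5000 = 614.2500
edge 4: (5.5,32.5)→(1.5,22)  cross = 5.5·22 − 1.5·32.5 = 72.2500; (r_i+r_j)·cross = 7·72.2500 = 505.7500
Σcross = 459.2500 → A = |Σcross|/2 = 229.6250 mm²
Σ(r_i+r_j)·cross = 14169.7500 → first moment M = |Σ|/6 = 2361.6250
R_c = M/A = 2361.6250/229.6250 = 10.2847 mm
θ = 87° = 1.518436 rad
V = θ·R_c·A = 1.518436·10.2847·229.6250 = 3585.977 mm³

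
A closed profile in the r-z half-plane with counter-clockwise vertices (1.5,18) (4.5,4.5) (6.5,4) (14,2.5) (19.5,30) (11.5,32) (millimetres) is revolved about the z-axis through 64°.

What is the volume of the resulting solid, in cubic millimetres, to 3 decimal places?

Profile (r,z), 6 vertices: (1.5,18) (4.5,4.5) (6.5,4) (14,2.5) (19.5,30) (11.5,32)
edge 0: (1.5,18)→(4.5,4.5)  cross = 1.5·4.5 − 4.5·18 = -74.2500; (r_i+r_j)·cross = 6·-74.2500 = -445.5000
edge 1: (4.5,4.5)→(6.5,4)  cross = 4.5·4 − 6.5·4.5 = -11.2500; (r_i+r_j)·cross = 11·-11.2500 = -123.7500
edge 2: (6.5,4)→(14,2.5)  cross = 6.5·2.5 − 14·4 = -39.7500; (r_i+r_j)·cross = 20.5·-39.7500 = -814.8750
edge 3: (14,2.5)→(19.5,30)  cross = 14·30 − 19.5·2.5 = 371.2500; (r_i+r_j)·cross = 33.5·371.2500 = 12436.8750
edge 4: (19.5,30)→(11.5,32)  cross = 19.5·32 − 11.5·30 = 279.0000; (r_i+r_j)·cross = 31·279.0000 = 8649.0000
edge 5: (11.5,32)→(1.5,18)  cross = 11.5·18 − 1.5·32 = 159.0000; (r_i+r_j)·cross = 13·159.0000 = 2067.0000
Σcross = 684.0000 → A = |Σcross|/2 = 342.0000 mm²
Σ(r_i+r_j)·cross = 21768.7500 → first moment M = |Σ|/6 = 3628.1250
R_c = M/A = 3628.1250/342.0000 = 10.6086 mm
θ = 64° = 1.117011 rad
V = θ·R_c·A = 1.117011·10.6086·342.0000 = 4052.655 mm³

Volume = 4052.655 mm³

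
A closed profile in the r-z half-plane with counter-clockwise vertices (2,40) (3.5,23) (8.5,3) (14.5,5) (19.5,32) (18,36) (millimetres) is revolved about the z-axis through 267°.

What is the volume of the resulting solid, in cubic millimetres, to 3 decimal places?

Volume = 21269.926 mm³

Profile (r,z), 6 vertices: (2,40) (3.5,23) (8.5,3) (14.5,5) (19.5,32) (18,36)
edge 0: (2,40)→(3.5,23)  cross = 2·23 − 3.5·40 = -94.0000; (r_i+r_j)·cross = 5.5·-94.0000 = -517.0000
edge 1: (3.5,23)→(8.5,3)  cross = 3.5·3 − 8.5·23 = -185.0000; (r_i+r_j)·cross = 12·-185.0000 = -2220.0000
edge 2: (8.5,3)→(14.5,5)  cross = 8.5·5 − 14.5·3 = -1.0000; (r_i+r_j)·cross = 23·-1.0000 = -23.0000
edge 3: (14.5,5)→(19.5,32)  cross = 14.5·32 − 19.5·5 = 366.5000; (r_i+r_j)·cross = 34·366.5000 = 12461.0000
edge 4: (19.5,32)→(18,36)  cross = 19.5·36 − 18·32 = 126.0000; (r_i+r_j)·cross = 37.5·126.0000 = 4725.0000
edge 5: (18,36)→(2,40)  cross = 18·40 − 2·36 = 648.0000; (r_i+r_j)·cross = 20·648.0000 = 12960.0000
Σcross = 860.5000 → A = |Σcross|/2 = 430.2500 mm²
Σ(r_i+r_j)·cross = 27386.0000 → first moment M = |Σ|/6 = 4564.3333
R_c = M/A = 4564.3333/430.2500 = 10.6086 mm
θ = 267° = 4.660029 rad
V = θ·R_c·A = 4.660029·10.6086·430.2500 = 21269.926 mm³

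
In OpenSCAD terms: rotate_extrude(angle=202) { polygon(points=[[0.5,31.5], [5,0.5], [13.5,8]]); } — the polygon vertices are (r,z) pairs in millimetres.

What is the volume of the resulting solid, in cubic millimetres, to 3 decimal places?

Profile (r,z), 3 vertices: (0.5,31.5) (5,0.5) (13.5,8)
edge 0: (0.5,31.5)→(5,0.5)  cross = 0.5·0.5 − 5·31.5 = -157.2500; (r_i+r_j)·cross = 5.5·-157.2500 = -864.8750
edge 1: (5,0.5)→(13.5,8)  cross = 5·8 − 13.5·0.5 = 33.2500; (r_i+r_j)·cross = 18.5·33.2500 = 615.1250
edge 2: (13.5,8)→(0.5,31.5)  cross = 13.5·31.5 − 0.5·8 = 421.2500; (r_i+r_j)·cross = 14·421.2500 = 5897.5000
Σcross = 297.2500 → A = |Σcross|/2 = 148.6250 mm²
Σ(r_i+r_j)·cross = 5647.7500 → first moment M = |Σ|/6 = 941.2917
R_c = M/A = 941.2917/148.6250 = 6.3333 mm
θ = 202° = 3.525565 rad
V = θ·R_c·A = 3.525565·6.3333·148.6250 = 3318.585 mm³

Volume = 3318.585 mm³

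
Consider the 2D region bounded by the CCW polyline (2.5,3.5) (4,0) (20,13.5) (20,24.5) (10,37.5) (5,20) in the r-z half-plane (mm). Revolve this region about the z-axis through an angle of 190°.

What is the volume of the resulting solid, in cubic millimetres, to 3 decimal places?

Profile (r,z), 6 vertices: (2.5,3.5) (4,0) (20,13.5) (20,24.5) (10,37.5) (5,20)
edge 0: (2.5,3.5)→(4,0)  cross = 2.5·0 − 4·3.5 = -14.0000; (r_i+r_j)·cross = 6.5·-14.0000 = -91.0000
edge 1: (4,0)→(20,13.5)  cross = 4·13.5 − 20·0 = 54.0000; (r_i+r_j)·cross = 24·54.0000 = 1296.0000
edge 2: (20,13.5)→(20,24.5)  cross = 20·24.5 − 20·13.5 = 220.0000; (r_i+r_j)·cross = 40·220.0000 = 8800.0000
edge 3: (20,24.5)→(10,37.5)  cross = 20·37.5 − 10·24.5 = 505.0000; (r_i+r_j)·cross = 30·505.0000 = 15150.0000
edge 4: (10,37.5)→(5,20)  cross = 10·20 − 5·37.5 = 12.5000; (r_i+r_j)·cross = 15·12.5000 = 187.5000
edge 5: (5,20)→(2.5,3.5)  cross = 5·3.5 − 2.5·20 = -32.5000; (r_i+r_j)·cross = 7.5·-32.5000 = -243.7500
Σcross = 745.0000 → A = |Σcross|/2 = 372.5000 mm²
Σ(r_i+r_j)·cross = 25098.7500 → first moment M = |Σ|/6 = 4183.1250
R_c = M/A = 4183.1250/372.5000 = 11.2299 mm
θ = 190° = 3.316126 rad
V = θ·R_c·A = 3.316126·11.2299·372.5000 = 13871.768 mm³

Volume = 13871.768 mm³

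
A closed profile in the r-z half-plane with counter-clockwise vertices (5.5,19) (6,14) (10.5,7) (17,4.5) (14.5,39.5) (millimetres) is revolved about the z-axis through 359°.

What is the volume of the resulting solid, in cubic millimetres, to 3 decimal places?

Volume = 16845.159 mm³

Profile (r,z), 5 vertices: (5.5,19) (6,14) (10.5,7) (17,4.5) (14.5,39.5)
edge 0: (5.5,19)→(6,14)  cross = 5.5·14 − 6·19 = -37.0000; (r_i+r_j)·cross = 11.5·-37.0000 = -425.5000
edge 1: (6,14)→(10.5,7)  cross = 6·7 − 10.5·14 = -105.0000; (r_i+r_j)·cross = 16.5·-105.0000 = -1732.5000
edge 2: (10.5,7)→(17,4.5)  cross = 10.5·4.5 − 17·7 = -71.7500; (r_i+r_j)·cross = 27.5·-71.7500 = -1973.1250
edge 3: (17,4.5)→(14.5,39.5)  cross = 17·39.5 − 14.5·4.5 = 606.2500; (r_i+r_j)·cross = 31.5·606.2500 = 19096.8750
edge 4: (14.5,39.5)→(5.5,19)  cross = 14.5·19 − 5.5·39.5 = 58.2500; (r_i+r_j)·cross = 20·58.2500 = 1165.0000
Σcross = 450.7500 → A = |Σcross|/2 = 225.3750 mm²
Σ(r_i+r_j)·cross = 16130.7500 → first moment M = |Σ|/6 = 2688.4583
R_c = M/A = 2688.4583/225.3750 = 11.9288 mm
θ = 359° = 6.265732 rad
V = θ·R_c·A = 6.265732·11.9288·225.3750 = 16845.159 mm³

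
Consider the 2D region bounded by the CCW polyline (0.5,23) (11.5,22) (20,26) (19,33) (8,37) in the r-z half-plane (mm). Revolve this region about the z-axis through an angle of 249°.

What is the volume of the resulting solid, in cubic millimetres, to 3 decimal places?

Volume = 8872.999 mm³

Profile (r,z), 5 vertices: (0.5,23) (11.5,22) (20,26) (19,33) (8,37)
edge 0: (0.5,23)→(11.5,22)  cross = 0.5·22 − 11.5·23 = -253.5000; (r_i+r_j)·cross = 12·-253.5000 = -3042.0000
edge 1: (11.5,22)→(20,26)  cross = 11.5·26 − 20·22 = -141.0000; (r_i+r_j)·cross = 31.5·-141.0000 = -4441.5000
edge 2: (20,26)→(19,33)  cross = 20·33 − 19·26 = 166.0000; (r_i+r_j)·cross = 39·166.0000 = 6474.0000
edge 3: (19,33)→(8,37)  cross = 19·37 − 8·33 = 439.0000; (r_i+r_j)·cross = 27·439.0000 = 11853.0000
edge 4: (8,37)→(0.5,23)  cross = 8·23 − 0.5·37 = 165.5000; (r_i+r_j)·cross = 8.5·165.5000 = 1406.7500
Σcross = 376.0000 → A = |Σcross|/2 = 188.0000 mm²
Σ(r_i+r_j)·cross = 12250.2500 → first moment M = |Σ|/6 = 2041.7083
R_c = M/A = 2041.7083/188.0000 = 10.8602 mm
θ = 249° = 4.345870 rad
V = θ·R_c·A = 4.345870·10.8602·188.0000 = 8872.999 mm³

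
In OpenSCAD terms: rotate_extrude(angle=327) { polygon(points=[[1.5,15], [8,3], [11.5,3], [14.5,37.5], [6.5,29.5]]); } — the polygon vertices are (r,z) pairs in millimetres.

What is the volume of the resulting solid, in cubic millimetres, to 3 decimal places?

Profile (r,z), 5 vertices: (1.5,15) (8,3) (11.5,3) (14.5,37.5) (6.5,29.5)
edge 0: (1.5,15)→(8,3)  cross = 1.5·3 − 8·15 = -115.5000; (r_i+r_j)·cross = 9.5·-115.5000 = -1097.2500
edge 1: (8,3)→(11.5,3)  cross = 8·3 − 11.5·3 = -10.5000; (r_i+r_j)·cross = 19.5·-10.5000 = -204.7500
edge 2: (11.5,3)→(14.5,37.5)  cross = 11.5·37.5 − 14.5·3 = 387.7500; (r_i+r_j)·cross = 26·387.7500 = 10081.5000
edge 3: (14.5,37.5)→(6.5,29.5)  cross = 14.5·29.5 − 6.5·37.5 = 184.0000; (r_i+r_j)·cross = 21·184.0000 = 3864.0000
edge 4: (6.5,29.5)→(1.5,15)  cross = 6.5·15 − 1.5·29.5 = 53.2500; (r_i+r_j)·cross = 8·53.2500 = 426.0000
Σcross = 499.0000 → A = |Σcross|/2 = 249.5000 mm²
Σ(r_i+r_j)·cross = 13069.5000 → first moment M = |Σ|/6 = 2178.2500
R_c = M/A = 2178.2500/249.5000 = 8.7305 mm
θ = 327° = 5.707227 rad
V = θ·R_c·A = 5.707227·8.7305·249.5000 = 12431.766 mm³

Volume = 12431.766 mm³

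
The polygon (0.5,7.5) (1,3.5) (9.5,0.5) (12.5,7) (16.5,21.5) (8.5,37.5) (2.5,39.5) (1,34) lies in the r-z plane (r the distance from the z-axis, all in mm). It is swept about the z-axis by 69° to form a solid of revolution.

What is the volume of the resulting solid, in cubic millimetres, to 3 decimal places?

Profile (r,z), 8 vertices: (0.5,7.5) (1,3.5) (9.5,0.5) (12.5,7) (16.5,21.5) (8.5,37.5) (2.5,39.5) (1,34)
edge 0: (0.5,7.5)→(1,3.5)  cross = 0.5·3.5 − 1·7.5 = -5.7500; (r_i+r_j)·cross = 1.5·-5.7500 = -8.6250
edge 1: (1,3.5)→(9.5,0.5)  cross = 1·0.5 − 9.5·3.5 = -32.7500; (r_i+r_j)·cross = 10.5·-32.7500 = -343.8750
edge 2: (9.5,0.5)→(12.5,7)  cross = 9.5·7 − 12.5·0.5 = 60.2500; (r_i+r_j)·cross = 22·60.2500 = 1325.5000
edge 3: (12.5,7)→(16.5,21.5)  cross = 12.5·21.5 − 16.5·7 = 153.2500; (r_i+r_j)·cross = 29·153.2500 = 4444.2500
edge 4: (16.5,21.5)→(8.5,37.5)  cross = 16.5·37.5 − 8.5·21.5 = 436.0000; (r_i+r_j)·cross = 25·436.0000 = 10900.0000
edge 5: (8.5,37.5)→(2.5,39.5)  cross = 8.5·39.5 − 2.5·37.5 = 242.0000; (r_i+r_j)·cross = 11·242.0000 = 2662.0000
edge 6: (2.5,39.5)→(1,34)  cross = 2.5·34 − 1·39.5 = 45.5000; (r_i+r_j)·cross = 3.5·45.5000 = 159.2500
edge 7: (1,34)→(0.5,7.5)  cross = 1·7.5 − 0.5·34 = -9.5000; (r_i+r_j)·cross = 1.5·-9.5000 = -14.2500
Σcross = 889.0000 → A = |Σcross|/2 = 444.5000 mm²
Σ(r_i+r_j)·cross = 19124.2500 → first moment M = |Σ|/6 = 3187.3750
R_c = M/A = 3187.3750/444.5000 = 7.1707 mm
θ = 69° = 1.204277 rad
V = θ·R_c·A = 1.204277·7.1707·444.5000 = 3838.483 mm³

Volume = 3838.483 mm³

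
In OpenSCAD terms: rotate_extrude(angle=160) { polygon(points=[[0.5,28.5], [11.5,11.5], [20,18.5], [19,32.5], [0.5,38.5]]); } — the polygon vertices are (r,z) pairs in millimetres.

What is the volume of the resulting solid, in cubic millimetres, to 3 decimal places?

Volume = 9855.991 mm³

Profile (r,z), 5 vertices: (0.5,28.5) (11.5,11.5) (20,18.5) (19,32.5) (0.5,38.5)
edge 0: (0.5,28.5)→(11.5,11.5)  cross = 0.5·11.5 − 11.5·28.5 = -322.0000; (r_i+r_j)·cross = 12·-322.0000 = -3864.0000
edge 1: (11.5,11.5)→(20,18.5)  cross = 11.5·18.5 − 20·11.5 = -17.2500; (r_i+r_j)·cross = 31.5·-17.2500 = -543.3750
edge 2: (20,18.5)→(19,32.5)  cross = 20·32.5 − 19·18.5 = 298.5000; (r_i+r_j)·cross = 39·298.5000 = 11641.5000
edge 3: (19,32.5)→(0.5,38.5)  cross = 19·38.5 − 0.5·32.5 = 715.2500; (r_i+r_j)·cross = 19.5·715.2500 = 13947.3750
edge 4: (0.5,38.5)→(0.5,28.5)  cross = 0.5·28.5 − 0.5·38.5 = -5.0000; (r_i+r_j)·cross = 1·-5.0000 = -5.0000
Σcross = 669.5000 → A = |Σcross|/2 = 334.7500 mm²
Σ(r_i+r_j)·cross = 21176.5000 → first moment M = |Σ|/6 = 3529.4167
R_c = M/A = 3529.4167/334.7500 = 10.5434 mm
θ = 160° = 2.792527 rad
V = θ·R_c·A = 2.792527·10.5434·334.7500 = 9855.991 mm³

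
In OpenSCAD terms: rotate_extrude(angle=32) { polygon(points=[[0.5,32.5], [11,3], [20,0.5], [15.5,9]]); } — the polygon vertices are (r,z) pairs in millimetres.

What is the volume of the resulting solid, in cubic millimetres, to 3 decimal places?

Volume = 774.403 mm³

Profile (r,z), 4 vertices: (0.5,32.5) (11,3) (20,0.5) (15.5,9)
edge 0: (0.5,32.5)→(11,3)  cross = 0.5·3 − 11·32.5 = -356.0000; (r_i+r_j)·cross = 11.5·-356.0000 = -4094.0000
edge 1: (11,3)→(20,0.5)  cross = 11·0.5 − 20·3 = -54.5000; (r_i+r_j)·cross = 31·-54.5000 = -1689.5000
edge 2: (20,0.5)→(15.5,9)  cross = 20·9 − 15.5·0.5 = 172.2500; (r_i+r_j)·cross = 35.5·172.2500 = 6114.8750
edge 3: (15.5,9)→(0.5,32.5)  cross = 15.5·32.5 − 0.5·9 = 499.2500; (r_i+r_j)·cross = 16·499.2500 = 7988.0000
Σcross = 261.0000 → A = |Σcross|/2 = 130.5000 mm²
Σ(r_i+r_j)·cross = 8319.3750 → first moment M = |Σ|/6 = 1386.5625
R_c = M/A = 1386.5625/130.5000 = 10.6250 mm
θ = 32° = 0.558505 rad
V = θ·R_c·A = 0.558505·10.6250·130.5000 = 774.403 mm³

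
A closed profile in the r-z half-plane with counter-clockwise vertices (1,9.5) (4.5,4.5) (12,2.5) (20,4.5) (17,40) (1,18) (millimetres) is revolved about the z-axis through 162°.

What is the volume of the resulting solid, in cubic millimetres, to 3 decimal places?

Profile (r,z), 6 vertices: (1,9.5) (4.5,4.5) (12,2.5) (20,4.5) (17,40) (1,18)
edge 0: (1,9.5)→(4.5,4.5)  cross = 1·4.5 − 4.5·9.5 = -38.2500; (r_i+r_j)·cross = 5.5·-38.2500 = -210.3750
edge 1: (4.5,4.5)→(12,2.5)  cross = 4.5·2.5 − 12·4.5 = -42.7500; (r_i+r_j)·cross = 16.5·-42.7500 = -705.3750
edge 2: (12,2.5)→(20,4.5)  cross = 12·4.5 − 20·2.5 = 4.0000; (r_i+r_j)·cross = 32·4.0000 = 128.0000
edge 3: (20,4.5)→(17,40)  cross = 20·40 − 17·4.5 = 723.5000; (r_i+r_j)·cross = 37·723.5000 = 26769.5000
edge 4: (17,40)→(1,18)  cross = 17·18 − 1·40 = 266.0000; (r_i+r_j)·cross = 18·266.0000 = 4788.0000
edge 5: (1,18)→(1,9.5)  cross = 1·9.5 − 1·18 = -8.5000; (r_i+r_j)·cross = 2·-8.5000 = -17.0000
Σcross = 904.0000 → A = |Σcross|/2 = 452.0000 mm²
Σ(r_i+r_j)·cross = 30752.7500 → first moment M = |Σ|/6 = 5125.4583
R_c = M/A = 5125.4583/452.0000 = 11.3395 mm
θ = 162° = 2.827433 rad
V = θ·R_c·A = 2.827433·11.3395·452.0000 = 14491.892 mm³

Volume = 14491.892 mm³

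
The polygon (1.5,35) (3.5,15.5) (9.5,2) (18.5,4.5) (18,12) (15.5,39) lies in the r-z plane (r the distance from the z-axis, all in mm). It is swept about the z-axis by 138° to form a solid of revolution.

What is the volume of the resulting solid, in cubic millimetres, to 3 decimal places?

Profile (r,z), 6 vertices: (1.5,35) (3.5,15.5) (9.5,2) (18.5,4.5) (18,12) (15.5,39)
edge 0: (1.5,35)→(3.5,15.5)  cross = 1.5·15.5 − 3.5·35 = -99.2500; (r_i+r_j)·cross = 5·-99.2500 = -496.2500
edge 1: (3.5,15.5)→(9.5,2)  cross = 3.5·2 − 9.5·15.5 = -140.2500; (r_i+r_j)·cross = 13·-140.2500 = -1823.2500
edge 2: (9.5,2)→(18.5,4.5)  cross = 9.5·4.5 − 18.5·2 = 5.7500; (r_i+r_j)·cross = 28·5.7500 = 161.0000
edge 3: (18.5,4.5)→(18,12)  cross = 18.5·12 − 18·4.5 = 141.0000; (r_i+r_j)·cross = 36.5·141.0000 = 5146.5000
edge 4: (18,12)→(15.5,39)  cross = 18·39 − 15.5·12 = 516.0000; (r_i+r_j)·cross = 33.5·516.0000 = 17286.0000
edge 5: (15.5,39)→(1.5,35)  cross = 15.5·35 − 1.5·39 = 484.0000; (r_i+r_j)·cross = 17·484.0000 = 8228.0000
Σcross = 907.2500 → A = |Σcross|/2 = 453.6250 mm²
Σ(r_i+r_j)·cross = 28502.0000 → first moment M = |Σ|/6 = 4750.3333
R_c = M/A = 4750.3333/453.6250 = 10.4719 mm
θ = 138° = 2.408554 rad
V = θ·R_c·A = 2.408554·10.4719·453.6250 = 11441.436 mm³

Volume = 11441.436 mm³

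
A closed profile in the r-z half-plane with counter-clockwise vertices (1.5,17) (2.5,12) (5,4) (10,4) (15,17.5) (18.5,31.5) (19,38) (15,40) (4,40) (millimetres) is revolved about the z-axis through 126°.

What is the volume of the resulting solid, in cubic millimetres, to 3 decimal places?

Profile (r,z), 9 vertices: (1.5,17) (2.5,12) (5,4) (10,4) (15,17.5) (18.5,31.5) (19,38) (15,40) (4,40)
edge 0: (1.5,17)→(2.5,12)  cross = 1.5·12 − 2.5·17 = -24.5000; (r_i+r_j)·cross = 4·-24.5000 = -98.0000
edge 1: (2.5,12)→(5,4)  cross = 2.5·4 − 5·12 = -50.0000; (r_i+r_j)·cross = 7.5·-50.0000 = -375.0000
edge 2: (5,4)→(10,4)  cross = 5·4 − 10·4 = -20.0000; (r_i+r_j)·cross = 15·-20.0000 = -300.0000
edge 3: (10,4)→(15,17.5)  cross = 10·17.5 − 15·4 = 115.0000; (r_i+r_j)·cross = 25·115.0000 = 2875.0000
edge 4: (15,17.5)→(18.5,31.5)  cross = 15·31.5 − 18.5·17.5 = 148.7500; (r_i+r_j)·cross = 33.5·148.7500 = 4983.1250
edge 5: (18.5,31.5)→(19,38)  cross = 18.5·38 − 19·31.5 = 104.5000; (r_i+r_j)·cross = 37.5·104.5000 = 3918.7500
edge 6: (19,38)→(15,40)  cross = 19·40 − 15·38 = 190.0000; (r_i+r_j)·cross = 34·190.0000 = 6460.0000
edge 7: (15,40)→(4,40)  cross = 15·40 − 4·40 = 440.0000; (r_i+r_j)·cross = 19·440.0000 = 8360.0000
edge 8: (4,40)→(1.5,17)  cross = 4·17 − 1.5·40 = 8.0000; (r_i+r_j)·cross = 5.5·8.0000 = 44.0000
Σcross = 911.7500 → A = |Σcross|/2 = 455.8750 mm²
Σ(r_i+r_j)·cross = 25867.8750 → first moment M = |Σ|/6 = 4311.3125
R_c = M/A = 4311.3125/455.8750 = 9.4572 mm
θ = 126° = 2.199115 rad
V = θ·R_c·A = 2.199115·9.4572·455.8750 = 9481.071 mm³

Volume = 9481.071 mm³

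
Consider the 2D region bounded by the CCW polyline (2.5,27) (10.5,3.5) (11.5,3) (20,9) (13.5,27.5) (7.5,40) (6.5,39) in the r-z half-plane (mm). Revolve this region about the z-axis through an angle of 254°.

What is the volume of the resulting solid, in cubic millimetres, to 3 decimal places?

Volume = 14870.586 mm³

Profile (r,z), 7 vertices: (2.5,27) (10.5,3.5) (11.5,3) (20,9) (13.5,27.5) (7.5,40) (6.5,39)
edge 0: (2.5,27)→(10.5,3.5)  cross = 2.5·3.5 − 10.5·27 = -274.7500; (r_i+r_j)·cross = 13·-274.7500 = -3571.7500
edge 1: (10.5,3.5)→(11.5,3)  cross = 10.5·3 − 11.5·3.5 = -8.7500; (r_i+r_j)·cross = 22·-8.7500 = -192.5000
edge 2: (11.5,3)→(20,9)  cross = 11.5·9 − 20·3 = 43.5000; (r_i+r_j)·cross = 31.5·43.5000 = 1370.2500
edge 3: (20,9)→(13.5,27.5)  cross = 20·27.5 − 13.5·9 = 428.5000; (r_i+r_j)·cross = 33.5·428.5000 = 14354.7500
edge 4: (13.5,27.5)→(7.5,40)  cross = 13.5·40 − 7.5·27.5 = 333.7500; (r_i+r_j)·cross = 21·333.7500 = 7008.7500
edge 5: (7.5,40)→(6.5,39)  cross = 7.5·39 − 6.5·40 = 32.5000; (r_i+r_j)·cross = 14·32.5000 = 455.0000
edge 6: (6.5,39)→(2.5,27)  cross = 6.5·27 − 2.5·39 = 78.0000; (r_i+r_j)·cross = 9·78.0000 = 702.0000
Σcross = 632.7500 → A = |Σcross|/2 = 316.3750 mm²
Σ(r_i+r_j)·cross = 20126.5000 → first moment M = |Σ|/6 = 3354.4167
R_c = M/A = 3354.4167/316.3750 = 10.6027 mm
θ = 254° = 4.433136 rad
V = θ·R_c·A = 4.433136·10.6027·316.3750 = 14870.586 mm³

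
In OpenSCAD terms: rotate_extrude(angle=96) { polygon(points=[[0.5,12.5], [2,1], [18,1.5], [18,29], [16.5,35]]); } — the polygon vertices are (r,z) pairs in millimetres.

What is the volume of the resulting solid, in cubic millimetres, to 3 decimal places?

Volume = 7231.039 mm³

Profile (r,z), 5 vertices: (0.5,12.5) (2,1) (18,1.5) (18,29) (16.5,35)
edge 0: (0.5,12.5)→(2,1)  cross = 0.5·1 − 2·12.5 = -24.5000; (r_i+r_j)·cross = 2.5·-24.5000 = -61.2500
edge 1: (2,1)→(18,1.5)  cross = 2·1.5 − 18·1 = -15.0000; (r_i+r_j)·cross = 20·-15.0000 = -300.0000
edge 2: (18,1.5)→(18,29)  cross = 18·29 − 18·1.5 = 495.0000; (r_i+r_j)·cross = 36·495.0000 = 17820.0000
edge 3: (18,29)→(16.5,35)  cross = 18·35 − 16.5·29 = 151.5000; (r_i+r_j)·cross = 34.5·151.5000 = 5226.7500
edge 4: (16.5,35)→(0.5,12.5)  cross = 16.5·12.5 − 0.5·35 = 188.7500; (r_i+r_j)·cross = 17·188.7500 = 3208.7500
Σcross = 795.7500 → A = |Σcross|/2 = 397.8750 mm²
Σ(r_i+r_j)·cross = 25894.2500 → first moment M = |Σ|/6 = 4315.7083
R_c = M/A = 4315.7083/397.8750 = 10.8469 mm
θ = 96° = 1.675516 rad
V = θ·R_c·A = 1.675516·10.8469·397.8750 = 7231.039 mm³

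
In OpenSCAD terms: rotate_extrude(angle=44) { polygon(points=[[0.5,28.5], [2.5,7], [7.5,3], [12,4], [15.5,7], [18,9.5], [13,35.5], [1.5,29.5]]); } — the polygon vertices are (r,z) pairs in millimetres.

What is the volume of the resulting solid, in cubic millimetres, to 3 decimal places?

Profile (r,z), 8 vertices: (0.5,28.5) (2.5,7) (7.5,3) (12,4) (15.5,7) (18,9.5) (13,35.5) (1.5,29.5)
edge 0: (0.5,28.5)→(2.5,7)  cross = 0.5·7 − 2.5·28.5 = -67.7500; (r_i+r_j)·cross = 3·-67.7500 = -203.2500
edge 1: (2.5,7)→(7.5,3)  cross = 2.5·3 − 7.5·7 = -45.0000; (r_i+r_j)·cross = 10·-45.0000 = -450.0000
edge 2: (7.5,3)→(12,4)  cross = 7.5·4 − 12·3 = -6.0000; (r_i+r_j)·cross = 19.5·-6.0000 = -117.0000
edge 3: (12,4)→(15.5,7)  cross = 12·7 − 15.5·4 = 22.0000; (r_i+r_j)·cross = 27.5·22.0000 = 605.0000
edge 4: (15.5,7)→(18,9.5)  cross = 15.5·9.5 − 18·7 = 21.2500; (r_i+r_j)·cross = 33.5·21.2500 = 711.8750
edge 5: (18,9.5)→(13,35.5)  cross = 18·35.5 − 13·9.5 = 515.5000; (r_i+r_j)·cross = 31·515.5000 = 15980.5000
edge 6: (13,35.5)→(1.5,29.5)  cross = 13·29.5 − 1.5·35.5 = 330.2500; (r_i+r_j)·cross = 14.5·330.2500 = 4788.6250
edge 7: (1.5,29.5)→(0.5,28.5)  cross = 1.5·28.5 − 0.5·29.5 = 28.0000; (r_i+r_j)·cross = 2·28.0000 = 56.0000
Σcross = 798.2500 → A = |Σcross|/2 = 399.1250 mm²
Σ(r_i+r_j)·cross = 21371.7500 → first moment M = |Σ|/6 = 3561.9583
R_c = M/A = 3561.9583/399.1250 = 8.9244 mm
θ = 44° = 0.767945 rad
V = θ·R_c·A = 0.767945·8.9244·399.1250 = 2735.388 mm³

Volume = 2735.388 mm³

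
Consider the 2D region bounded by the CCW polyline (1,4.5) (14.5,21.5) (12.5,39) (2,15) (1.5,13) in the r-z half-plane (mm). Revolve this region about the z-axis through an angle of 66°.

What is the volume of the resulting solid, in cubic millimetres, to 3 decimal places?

Profile (r,z), 5 vertices: (1,4.5) (14.5,21.5) (12.5,39) (2,15) (1.5,13)
edge 0: (1,4.5)→(14.5,21.5)  cross = 1·21.5 − 14.5·4.5 = -43.7500; (r_i+r_j)·cross = 15.5·-43.7500 = -678.1250
edge 1: (14.5,21.5)→(12.5,39)  cross = 14.5·39 − 12.5·21.5 = 296.7500; (r_i+r_j)·cross = 27·296.7500 = 8012.2500
edge 2: (12.5,39)→(2,15)  cross = 12.5·15 − 2·39 = 109.5000; (r_i+r_j)·cross = 14.5·109.5000 = 1587.7500
edge 3: (2,15)→(1.5,13)  cross = 2·13 − 1.5·15 = 3.5000; (r_i+r_j)·cross = 3.5·3.5000 = 12.2500
edge 4: (1.5,13)→(1,4.5)  cross = 1.5·4.5 − 1·13 = -6.2500; (r_i+r_j)·cross = 2.5·-6.2500 = -15.6250
Σcross = 359.7500 → A = |Σcross|/2 = 179.8750 mm²
Σ(r_i+r_j)·cross = 8918.5000 → first moment M = |Σ|/6 = 1486.4167
R_c = M/A = 1486.4167/179.8750 = 8.2636 mm
θ = 66° = 1.151917 rad
V = θ·R_c·A = 1.151917·8.2636·179.8750 = 1712.229 mm³

Volume = 1712.229 mm³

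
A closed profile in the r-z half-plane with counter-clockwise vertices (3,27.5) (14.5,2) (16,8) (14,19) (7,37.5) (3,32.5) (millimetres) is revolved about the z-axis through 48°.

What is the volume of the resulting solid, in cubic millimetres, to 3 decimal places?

Volume = 1499.709 mm³

Profile (r,z), 6 vertices: (3,27.5) (14.5,2) (16,8) (14,19) (7,37.5) (3,32.5)
edge 0: (3,27.5)→(14.5,2)  cross = 3·2 − 14.5·27.5 = -392.7500; (r_i+r_j)·cross = 17.5·-392.7500 = -6873.1250
edge 1: (14.5,2)→(16,8)  cross = 14.5·8 − 16·2 = 84.0000; (r_i+r_j)·cross = 30.5·84.0000 = 2562.0000
edge 2: (16,8)→(14,19)  cross = 16·19 − 14·8 = 192.0000; (r_i+r_j)·cross = 30·192.0000 = 5760.0000
edge 3: (14,19)→(7,37.5)  cross = 14·37.5 − 7·19 = 392.0000; (r_i+r_j)·cross = 21·392.0000 = 8232.0000
edge 4: (7,37.5)→(3,32.5)  cross = 7·32.5 − 3·37.5 = 115.0000; (r_i+r_j)·cross = 10·115.0000 = 1150.0000
edge 5: (3,32.5)→(3,27.5)  cross = 3·27.5 − 3·32.5 = -15.0000; (r_i+r_j)·cross = 6·-15.0000 = -90.0000
Σcross = 375.2500 → A = |Σcross|/2 = 187.6250 mm²
Σ(r_i+r_j)·cross = 10740.8750 → first moment M = |Σ|/6 = 1790.1458
R_c = M/A = 1790.1458/187.6250 = 9.5411 mm
θ = 48° = 0.837758 rad
V = θ·R_c·A = 0.837758·9.5411·187.6250 = 1499.709 mm³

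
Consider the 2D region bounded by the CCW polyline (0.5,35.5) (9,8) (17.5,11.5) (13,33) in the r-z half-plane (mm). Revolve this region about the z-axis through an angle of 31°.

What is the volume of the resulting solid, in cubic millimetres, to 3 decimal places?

Volume = 1361.377 mm³

Profile (r,z), 4 vertices: (0.5,35.5) (9,8) (17.5,11.5) (13,33)
edge 0: (0.5,35.5)→(9,8)  cross = 0.5·8 − 9·35.5 = -315.5000; (r_i+r_j)·cross = 9.5·-315.5000 = -2997.2500
edge 1: (9,8)→(17.5,11.5)  cross = 9·11.5 − 17.5·8 = -36.5000; (r_i+r_j)·cross = 26.5·-36.5000 = -967.2500
edge 2: (17.5,11.5)→(13,33)  cross = 17.5·33 − 13·11.5 = 428.0000; (r_i+r_j)·cross = 30.5·428.0000 = 13054.0000
edge 3: (13,33)→(0.5,35.5)  cross = 13·35.5 − 0.5·33 = 445.0000; (r_i+r_j)·cross = 13.5·445.0000 = 6007.5000
Σcross = 521.0000 → A = |Σcross|/2 = 260.5000 mm²
Σ(r_i+r_j)·cross = 15097.0000 → first moment M = |Σ|/6 = 2516.1667
R_c = M/A = 2516.1667/260.5000 = 9.6590 mm
θ = 31° = 0.541052 rad
V = θ·R_c·A = 0.541052·9.6590·260.5000 = 1361.377 mm³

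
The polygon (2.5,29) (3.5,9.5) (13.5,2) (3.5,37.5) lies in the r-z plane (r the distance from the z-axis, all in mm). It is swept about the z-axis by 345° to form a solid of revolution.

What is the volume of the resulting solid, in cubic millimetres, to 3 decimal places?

Volume = 6027.407 mm³

Profile (r,z), 4 vertices: (2.5,29) (3.5,9.5) (13.5,2) (3.5,37.5)
edge 0: (2.5,29)→(3.5,9.5)  cross = 2.5·9.5 − 3.5·29 = -77.7500; (r_i+r_j)·cross = 6·-77.7500 = -466.5000
edge 1: (3.5,9.5)→(13.5,2)  cross = 3.5·2 − 13.5·9.5 = -121.2500; (r_i+r_j)·cross = 17·-121.2500 = -2061.2500
edge 2: (13.5,2)→(3.5,37.5)  cross = 13.5·37.5 − 3.5·2 = 499.2500; (r_i+r_j)·cross = 17·499.2500 = 8487.2500
edge 3: (3.5,37.5)→(2.5,29)  cross = 3.5·29 − 2.5·37.5 = 7.7500; (r_i+r_j)·cross = 6·7.7500 = 46.5000
Σcross = 308.0000 → A = |Σcross|/2 = 154.0000 mm²
Σ(r_i+r_j)·cross = 6006.0000 → first moment M = |Σ|/6 = 1001.0000
R_c = M/A = 1001.0000/154.0000 = 6.5000 mm
θ = 345° = 6.021386 rad
V = θ·R_c·A = 6.021386·6.5000·154.0000 = 6027.407 mm³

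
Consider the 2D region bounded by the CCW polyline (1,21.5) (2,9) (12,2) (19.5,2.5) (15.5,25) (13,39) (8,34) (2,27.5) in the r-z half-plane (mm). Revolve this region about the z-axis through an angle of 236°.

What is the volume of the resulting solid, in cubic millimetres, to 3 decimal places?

Profile (r,z), 8 vertices: (1,21.5) (2,9) (12,2) (19.5,2.5) (15.5,25) (13,39) (8,34) (2,27.5)
edge 0: (1,21.5)→(2,9)  cross = 1·9 − 2·21.5 = -34.0000; (r_i+r_j)·cross = 3·-34.0000 = -102.0000
edge 1: (2,9)→(12,2)  cross = 2·2 − 12·9 = -104.0000; (r_i+r_j)·cross = 14·-104.0000 = -1456.0000
edge 2: (12,2)→(19.5,2.5)  cross = 12·2.5 − 19.5·2 = -9.0000; (r_i+r_j)·cross = 31.5·-9.0000 = -283.5000
edge 3: (19.5,2.5)→(15.5,25)  cross = 19.5·25 − 15.5·2.5 = 448.7500; (r_i+r_j)·cross = 35·448.7500 = 15706.2500
edge 4: (15.5,25)→(13,39)  cross = 15.5·39 − 13·25 = 279.5000; (r_i+r_j)·cross = 28.5·279.5000 = 7965.7500
edge 5: (13,39)→(8,34)  cross = 13·34 − 8·39 = 130.0000; (r_i+r_j)·cross = 21·130.0000 = 2730.0000
edge 6: (8,34)→(2,27.5)  cross = 8·27.5 − 2·34 = 152.0000; (r_i+r_j)·cross = 10·152.0000 = 1520.0000
edge 7: (2,27.5)→(1,21.5)  cross = 2·21.5 − 1·27.5 = 15.5000; (r_i+r_j)·cross = 3·15.5000 = 46.5000
Σcross = 878.7500 → A = |Σcross|/2 = 439.3750 mm²
Σ(r_i+r_j)·cross = 26127.0000 → first moment M = |Σ|/6 = 4354.5000
R_c = M/A = 4354.5000/439.3750 = 9.9107 mm
θ = 236° = 4.118977 rad
V = θ·R_c·A = 4.118977·9.9107·439.3750 = 17936.085 mm³

Volume = 17936.085 mm³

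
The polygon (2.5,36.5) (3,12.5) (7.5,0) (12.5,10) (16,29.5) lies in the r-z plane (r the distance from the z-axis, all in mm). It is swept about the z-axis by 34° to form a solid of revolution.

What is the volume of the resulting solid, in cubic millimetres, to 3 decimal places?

Volume = 1530.434 mm³

Profile (r,z), 5 vertices: (2.5,36.5) (3,12.5) (7.5,0) (12.5,10) (16,29.5)
edge 0: (2.5,36.5)→(3,12.5)  cross = 2.5·12.5 − 3·36.5 = -78.2500; (r_i+r_j)·cross = 5.5·-78.2500 = -430.3750
edge 1: (3,12.5)→(7.5,0)  cross = 3·0 − 7.5·12.5 = -93.7500; (r_i+r_j)·cross = 10.5·-93.7500 = -984.3750
edge 2: (7.5,0)→(12.5,10)  cross = 7.5·10 − 12.5·0 = 75.0000; (r_i+r_j)·cross = 20·75.0000 = 1500.0000
edge 3: (12.5,10)→(16,29.5)  cross = 12.5·29.5 − 16·10 = 208.7500; (r_i+r_j)·cross = 28.5·208.7500 = 5949.3750
edge 4: (16,29.5)→(2.5,36.5)  cross = 16·36.5 − 2.5·29.5 = 510.2500; (r_i+r_j)·cross = 18.5·510.2500 = 9439.6250
Σcross = 622.0000 → A = |Σcross|/2 = 311.0000 mm²
Σ(r_i+r_j)·cross = 15474.2500 → first moment M = |Σ|/6 = 2579.0417
R_c = M/A = 2579.0417/311.0000 = 8.2927 mm
θ = 34° = 0.593412 rad
V = θ·R_c·A = 0.593412·8.2927·311.0000 = 1530.434 mm³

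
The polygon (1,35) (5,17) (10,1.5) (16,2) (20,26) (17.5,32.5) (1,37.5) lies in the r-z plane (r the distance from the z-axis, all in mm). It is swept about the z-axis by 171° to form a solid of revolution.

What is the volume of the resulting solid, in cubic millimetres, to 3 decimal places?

Profile (r,z), 7 vertices: (1,35) (5,17) (10,1.5) (16,2) (20,26) (17.5,32.5) (1,37.5)
edge 0: (1,35)→(5,17)  cross = 1·17 − 5·35 = -158.0000; (r_i+r_j)·cross = 6·-158.0000 = -948.0000
edge 1: (5,17)→(10,1.5)  cross = 5·1.5 − 10·17 = -162.5000; (r_i+r_j)·cross = 15·-162.5000 = -2437.5000
edge 2: (10,1.5)→(16,2)  cross = 10·2 − 16·1.5 = -4.0000; (r_i+r_j)·cross = 26·-4.0000 = -104.0000
edge 3: (16,2)→(20,26)  cross = 16·26 − 20·2 = 376.0000; (r_i+r_j)·cross = 36·376.0000 = 13536.0000
edge 4: (20,26)→(17.5,32.5)  cross = 20·32.5 − 17.5·26 = 195.0000; (r_i+r_j)·cross = 37.5·195.0000 = 7312.5000
edge 5: (17.5,32.5)→(1,37.5)  cross = 17.5·37.5 − 1·32.5 = 623.7500; (r_i+r_j)·cross = 18.5·623.7500 = 11539.3750
edge 6: (1,37.5)→(1,35)  cross = 1·35 − 1·37.5 = -2.5000; (r_i+r_j)·cross = 2·-2.5000 = -5.0000
Σcross = 867.7500 → A = |Σcross|/2 = 433.8750 mm²
Σ(r_i+r_j)·cross = 28893.3750 → first moment M = |Σ|/6 = 4815.5625
R_c = M/A = 4815.5625/433.8750 = 11.0990 mm
θ = 171° = 2.984513 rad
V = θ·R_c·A = 2.984513·11.0990·433.8750 = 14372.109 mm³

Volume = 14372.109 mm³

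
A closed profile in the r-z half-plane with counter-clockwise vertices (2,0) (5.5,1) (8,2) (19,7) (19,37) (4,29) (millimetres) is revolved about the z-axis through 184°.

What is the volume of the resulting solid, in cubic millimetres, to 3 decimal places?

Volume = 16657.830 mm³

Profile (r,z), 6 vertices: (2,0) (5.5,1) (8,2) (19,7) (19,37) (4,29)
edge 0: (2,0)→(5.5,1)  cross = 2·1 − 5.5·0 = 2.0000; (r_i+r_j)·cross = 7.5·2.0000 = 15.0000
edge 1: (5.5,1)→(8,2)  cross = 5.5·2 − 8·1 = 3.0000; (r_i+r_j)·cross = 13.5·3.0000 = 40.5000
edge 2: (8,2)→(19,7)  cross = 8·7 − 19·2 = 18.0000; (r_i+r_j)·cross = 27·18.0000 = 486.0000
edge 3: (19,7)→(19,37)  cross = 19·37 − 19·7 = 570.0000; (r_i+r_j)·cross = 38·570.0000 = 21660.0000
edge 4: (19,37)→(4,29)  cross = 19·29 − 4·37 = 403.0000; (r_i+r_j)·cross = 23·403.0000 = 9269.0000
edge 5: (4,29)→(2,0)  cross = 4·0 − 2·29 = -58.0000; (r_i+r_j)·cross = 6·-58.0000 = -348.0000
Σcross = 938.0000 → A = |Σcross|/2 = 469.0000 mm²
Σ(r_i+r_j)·cross = 31122.5000 → first moment M = |Σ|/6 = 5187.0833
R_c = M/A = 5187.0833/469.0000 = 11.0599 mm
θ = 184° = 3.211406 rad
V = θ·R_c·A = 3.211406·11.0599·469.0000 = 16657.830 mm³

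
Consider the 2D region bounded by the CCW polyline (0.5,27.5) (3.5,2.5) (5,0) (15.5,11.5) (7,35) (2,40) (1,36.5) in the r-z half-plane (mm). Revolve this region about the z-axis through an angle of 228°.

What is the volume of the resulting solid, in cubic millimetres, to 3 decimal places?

Volume = 8681.865 mm³

Profile (r,z), 7 vertices: (0.5,27.5) (3.5,2.5) (5,0) (15.5,11.5) (7,35) (2,40) (1,36.5)
edge 0: (0.5,27.5)→(3.5,2.5)  cross = 0.5·2.5 − 3.5·27.5 = -95.0000; (r_i+r_j)·cross = 4·-95.0000 = -380.0000
edge 1: (3.5,2.5)→(5,0)  cross = 3.5·0 − 5·2.5 = -12.5000; (r_i+r_j)·cross = 8.5·-12.5000 = -106.2500
edge 2: (5,0)→(15.5,11.5)  cross = 5·11.5 − 15.5·0 = 57.5000; (r_i+r_j)·cross = 20.5·57.5000 = 1178.7500
edge 3: (15.5,11.5)→(7,35)  cross = 15.5·35 − 7·11.5 = 462.0000; (r_i+r_j)·cross = 22.5·462.0000 = 10395.0000
edge 4: (7,35)→(2,40)  cross = 7·40 − 2·35 = 210.0000; (r_i+r_j)·cross = 9·210.0000 = 1890.0000
edge 5: (2,40)→(1,36.5)  cross = 2·36.5 − 1·40 = 33.0000; (r_i+r_j)·cross = 3·33.0000 = 99.0000
edge 6: (1,36.5)→(0.5,27.5)  cross = 1·27.5 − 0.5·36.5 = 9.2500; (r_i+r_j)·cross = 1.5·9.2500 = 13.8750
Σcross = 664.2500 → A = |Σcross|/2 = 332.1250 mm²
Σ(r_i+r_j)·cross = 13090.3750 → first moment M = |Σ|/6 = 2181.7292
R_c = M/A = 2181.7292/332.1250 = 6.5690 mm
θ = 228° = 3.979351 rad
V = θ·R_c·A = 3.979351·6.5690·332.1250 = 8681.865 mm³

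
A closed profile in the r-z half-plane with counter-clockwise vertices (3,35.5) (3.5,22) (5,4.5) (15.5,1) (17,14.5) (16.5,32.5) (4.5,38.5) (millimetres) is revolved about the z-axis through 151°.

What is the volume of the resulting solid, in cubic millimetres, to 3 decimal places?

Volume = 11130.152 mm³

Profile (r,z), 7 vertices: (3,35.5) (3.5,22) (5,4.5) (15.5,1) (17,14.5) (16.5,32.5) (4.5,38.5)
edge 0: (3,35.5)→(3.5,22)  cross = 3·22 − 3.5·35.5 = -58.2500; (r_i+r_j)·cross = 6.5·-58.2500 = -378.6250
edge 1: (3.5,22)→(5,4.5)  cross = 3.5·4.5 − 5·22 = -94.2500; (r_i+r_j)·cross = 8.5·-94.2500 = -801.1250
edge 2: (5,4.5)→(15.5,1)  cross = 5·1 − 15.5·4.5 = -64.7500; (r_i+r_j)·cross = 20.5·-64.7500 = -1327.3750
edge 3: (15.5,1)→(17,14.5)  cross = 15.5·14.5 − 17·1 = 207.7500; (r_i+r_j)·cross = 32.5·207.7500 = 6751.8750
edge 4: (17,14.5)→(16.5,32.5)  cross = 17·32.5 − 16.5·14.5 = 313.2500; (r_i+r_j)·cross = 33.5·313.2500 = 10493.8750
edge 5: (16.5,32.5)→(4.5,38.5)  cross = 16.5·38.5 − 4.5·32.5 = 489.0000; (r_i+r_j)·cross = 21·489.0000 = 10269.0000
edge 6: (4.5,38.5)→(3,35.5)  cross = 4.5·35.5 − 3·38.5 = 44.2500; (r_i+r_j)·cross = 7.5·44.2500 = 331.8750
Σcross = 837.0000 → A = |Σcross|/2 = 418.5000 mm²
Σ(r_i+r_j)·cross = 25339.5000 → first moment M = |Σ|/6 = 4223.2500
R_c = M/A = 4223.2500/418.5000 = 10.0914 mm
θ = 151° = 2.635447 rad
V = θ·R_c·A = 2.635447·10.0914·418.5000 = 11130.152 mm³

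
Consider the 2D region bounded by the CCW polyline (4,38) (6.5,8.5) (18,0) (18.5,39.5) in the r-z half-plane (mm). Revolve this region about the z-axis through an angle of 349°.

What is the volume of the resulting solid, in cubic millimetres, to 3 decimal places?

Profile (r,z), 4 vertices: (4,38) (6.5,8.5) (18,0) (18.5,39.5)
edge 0: (4,38)→(6.5,8.5)  cross = 4·8.5 − 6.5·38 = -213.0000; (r_i+r_j)·cross = 10.5·-213.0000 = -2236.5000
edge 1: (6.5,8.5)→(18,0)  cross = 6.5·0 − 18·8.5 = -153.0000; (r_i+r_j)·cross = 24.5·-153.0000 = -3748.5000
edge 2: (18,0)→(18.5,39.5)  cross = 18·39.5 − 18.5·0 = 711.0000; (r_i+r_j)·cross = 36.5·711.0000 = 25951.5000
edge 3: (18.5,39.5)→(4,38)  cross = 18.5·38 − 4·39.5 = 545.0000; (r_i+r_j)·cross = 22.5·545.0000 = 12262.5000
Σcross = 890.0000 → A = |Σcross|/2 = 445.0000 mm²
Σ(r_i+r_j)·cross = 32229.0000 → first moment M = |Σ|/6 = 5371.5000
R_c = M/A = 5371.5000/445.0000 = 12.0708 mm
θ = 349° = 6.091199 rad
V = θ·R_c·A = 6.091199·12.0708·445.0000 = 32718.876 mm³

Volume = 32718.876 mm³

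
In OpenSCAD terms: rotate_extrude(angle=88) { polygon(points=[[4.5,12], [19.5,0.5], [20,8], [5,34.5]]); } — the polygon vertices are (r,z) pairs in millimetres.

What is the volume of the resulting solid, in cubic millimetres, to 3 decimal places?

Volume = 3980.546 mm³

Profile (r,z), 4 vertices: (4.5,12) (19.5,0.5) (20,8) (5,34.5)
edge 0: (4.5,12)→(19.5,0.5)  cross = 4.5·0.5 − 19.5·12 = -231.7500; (r_i+r_j)·cross = 24·-231.7500 = -5562.0000
edge 1: (19.5,0.5)→(20,8)  cross = 19.5·8 − 20·0.5 = 146.0000; (r_i+r_j)·cross = 39.5·146.0000 = 5767.0000
edge 2: (20,8)→(5,34.5)  cross = 20·34.5 − 5·8 = 650.0000; (r_i+r_j)·cross = 25·650.0000 = 16250.0000
edge 3: (5,34.5)→(4.5,12)  cross = 5·12 − 4.5·34.5 = -95.2500; (r_i+r_j)·cross = 9.5·-95.2500 = -904.8750
Σcross = 469.0000 → A = |Σcross|/2 = 234.5000 mm²
Σ(r_i+r_j)·cross = 15550.1250 → first moment M = |Σ|/6 = 2591.6875
R_c = M/A = 2591.6875/234.5000 = 11.0520 mm
θ = 88° = 1.535890 rad
V = θ·R_c·A = 1.535890·11.0520·234.5000 = 3980.546 mm³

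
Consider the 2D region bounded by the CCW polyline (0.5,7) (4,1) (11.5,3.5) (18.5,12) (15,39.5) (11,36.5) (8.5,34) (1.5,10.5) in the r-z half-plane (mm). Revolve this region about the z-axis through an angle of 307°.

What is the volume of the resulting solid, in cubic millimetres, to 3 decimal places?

Volume = 22447.791 mm³

Profile (r,z), 8 vertices: (0.5,7) (4,1) (11.5,3.5) (18.5,12) (15,39.5) (11,36.5) (8.5,34) (1.5,10.5)
edge 0: (0.5,7)→(4,1)  cross = 0.5·1 − 4·7 = -27.5000; (r_i+r_j)·cross = 4.5·-27.5000 = -123.7500
edge 1: (4,1)→(11.5,3.5)  cross = 4·3.5 − 11.5·1 = 2.5000; (r_i+r_j)·cross = 15.5·2.5000 = 38.7500
edge 2: (11.5,3.5)→(18.5,12)  cross = 11.5·12 − 18.5·3.5 = 73.2500; (r_i+r_j)·cross = 30·73.2500 = 2197.5000
edge 3: (18.5,12)→(15,39.5)  cross = 18.5·39.5 − 15·12 = 550.7500; (r_i+r_j)·cross = 33.5·550.7500 = 18450.1250
edge 4: (15,39.5)→(11,36.5)  cross = 15·36.5 − 11·39.5 = 113.0000; (r_i+r_j)·cross = 26·113.0000 = 2938.0000
edge 5: (11,36.5)→(8.5,34)  cross = 11·34 − 8.5·36.5 = 63.7500; (r_i+r_j)·cross = 19.5·63.7500 = 1243.1250
edge 6: (8.5,34)→(1.5,10.5)  cross = 8.5·10.5 − 1.5·34 = 38.2500; (r_i+r_j)·cross = 10·38.2500 = 382.5000
edge 7: (1.5,10.5)→(0.5,7)  cross = 1.5·7 − 0.5·10.5 = 5.2500; (r_i+r_j)·cross = 2·5.2500 = 10.5000
Σcross = 819.2500 → A = |Σcross|/2 = 409.6250 mm²
Σ(r_i+r_j)·cross = 25136.7500 → first moment M = |Σ|/6 = 4189.4583
R_c = M/A = 4189.4583/409.6250 = 10.2275 mm
θ = 307° = 5.358161 rad
V = θ·R_c·A = 5.358161·10.2275·409.6250 = 22447.791 mm³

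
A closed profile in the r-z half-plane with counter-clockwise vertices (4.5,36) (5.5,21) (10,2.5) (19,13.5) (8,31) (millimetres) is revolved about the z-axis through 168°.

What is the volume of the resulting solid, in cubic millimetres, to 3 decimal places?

Profile (r,z), 5 vertices: (4.5,36) (5.5,21) (10,2.5) (19,13.5) (8,31)
edge 0: (4.5,36)→(5.5,21)  cross = 4.5·21 − 5.5·36 = -103.5000; (r_i+r_j)·cross = 10·-103.5000 = -1035.0000
edge 1: (5.5,21)→(10,2.5)  cross = 5.5·2.5 − 10·21 = -196.2500; (r_i+r_j)·cross = 15.5·-196.2500 = -3041.8750
edge 2: (10,2.5)→(19,13.5)  cross = 10·13.5 − 19·2.5 = 87.5000; (r_i+r_j)·cross = 29·87.5000 = 2537.5000
edge 3: (19,13.5)→(8,31)  cross = 19·31 − 8·13.5 = 481.0000; (r_i+r_j)·cross = 27·481.0000 = 12987.0000
edge 4: (8,31)→(4.5,36)  cross = 8·36 − 4.5·31 = 148.5000; (r_i+r_j)·cross = 12.5·148.5000 = 1856.2500
Σcross = 417.2500 → A = |Σcross|/2 = 208.6250 mm²
Σ(r_i+r_j)·cross = 13303.8750 → first moment M = |Σ|/6 = 2217.3125
R_c = M/A = 2217.3125/208.6250 = 10.6282 mm
θ = 168° = 2.932153 rad
V = θ·R_c·A = 2.932153·10.6282·208.6250 = 6501.500 mm³

Volume = 6501.500 mm³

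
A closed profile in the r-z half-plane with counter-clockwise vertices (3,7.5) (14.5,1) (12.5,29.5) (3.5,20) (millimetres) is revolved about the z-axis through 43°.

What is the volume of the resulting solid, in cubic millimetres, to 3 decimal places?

Volume = 1437.160 mm³

Profile (r,z), 4 vertices: (3,7.5) (14.5,1) (12.5,29.5) (3.5,20)
edge 0: (3,7.5)→(14.5,1)  cross = 3·1 − 14.5·7.5 = -105.7500; (r_i+r_j)·cross = 17.5·-105.7500 = -1850.6250
edge 1: (14.5,1)→(12.5,29.5)  cross = 14.5·29.5 − 12.5·1 = 415.2500; (r_i+r_j)·cross = 27·415.2500 = 11211.7500
edge 2: (12.5,29.5)→(3.5,20)  cross = 12.5·20 − 3.5·29.5 = 146.7500; (r_i+r_j)·cross = 16·146.7500 = 2348.0000
edge 3: (3.5,20)→(3,7.5)  cross = 3.5·7.5 − 3·20 = -33.7500; (r_i+r_j)·cross = 6.5·-33.7500 = -219.3750
Σcross = 422.5000 → A = |Σcross|/2 = 211.2500 mm²
Σ(r_i+r_j)·cross = 11489.7500 → first moment M = |Σ|/6 = 1914.9583
R_c = M/A = 1914.9583/211.2500 = 9.0649 mm
θ = 43° = 0.750492 rad
V = θ·R_c·A = 0.750492·9.0649·211.2500 = 1437.160 mm³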